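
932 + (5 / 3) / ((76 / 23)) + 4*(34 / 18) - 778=162.06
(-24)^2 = 576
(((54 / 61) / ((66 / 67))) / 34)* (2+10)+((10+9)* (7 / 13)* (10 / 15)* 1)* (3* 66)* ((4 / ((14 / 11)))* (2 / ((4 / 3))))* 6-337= 5614606655 / 148291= 37862.09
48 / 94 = 0.51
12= 12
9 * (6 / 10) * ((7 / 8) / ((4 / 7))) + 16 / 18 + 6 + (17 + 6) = 54947 / 1440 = 38.16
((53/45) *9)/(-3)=-53/15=-3.53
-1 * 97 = -97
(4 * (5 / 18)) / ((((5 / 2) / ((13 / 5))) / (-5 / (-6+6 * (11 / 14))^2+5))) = 1664 / 729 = 2.28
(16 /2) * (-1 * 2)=-16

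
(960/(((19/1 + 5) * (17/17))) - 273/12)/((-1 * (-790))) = 69/3160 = 0.02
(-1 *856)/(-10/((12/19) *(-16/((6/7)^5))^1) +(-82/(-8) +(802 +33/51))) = -1.05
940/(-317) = -940/317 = -2.97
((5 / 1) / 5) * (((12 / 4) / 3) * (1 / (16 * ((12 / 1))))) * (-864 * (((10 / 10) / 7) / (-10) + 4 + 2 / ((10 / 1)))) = -2637 / 140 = -18.84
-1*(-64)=64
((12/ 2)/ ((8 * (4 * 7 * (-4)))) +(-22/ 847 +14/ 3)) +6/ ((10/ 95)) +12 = 155515/ 2112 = 73.63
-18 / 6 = -3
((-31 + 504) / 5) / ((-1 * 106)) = -473 / 530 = -0.89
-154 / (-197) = 154 / 197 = 0.78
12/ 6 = 2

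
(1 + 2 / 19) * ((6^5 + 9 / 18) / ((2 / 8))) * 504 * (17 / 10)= 2798420184 / 95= 29457054.57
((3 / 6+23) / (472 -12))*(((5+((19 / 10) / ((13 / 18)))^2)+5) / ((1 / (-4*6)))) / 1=-10080231 / 485875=-20.75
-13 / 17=-0.76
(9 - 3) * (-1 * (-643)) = 3858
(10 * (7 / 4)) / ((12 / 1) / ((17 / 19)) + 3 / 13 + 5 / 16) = 12376 / 9869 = 1.25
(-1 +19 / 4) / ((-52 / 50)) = -375 / 104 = -3.61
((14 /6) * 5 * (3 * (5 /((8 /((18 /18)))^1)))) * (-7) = -1225 /8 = -153.12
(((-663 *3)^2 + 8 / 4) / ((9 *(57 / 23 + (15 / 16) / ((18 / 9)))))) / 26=1455853264 / 253773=5736.83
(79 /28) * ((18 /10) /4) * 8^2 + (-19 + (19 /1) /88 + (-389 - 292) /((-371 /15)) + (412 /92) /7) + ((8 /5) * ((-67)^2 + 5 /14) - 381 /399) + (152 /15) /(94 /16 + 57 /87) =2358457379272769 /324221574600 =7274.21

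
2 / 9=0.22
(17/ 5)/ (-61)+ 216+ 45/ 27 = 199114/ 915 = 217.61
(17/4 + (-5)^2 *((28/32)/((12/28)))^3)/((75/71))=212998367/1036800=205.44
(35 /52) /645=7 /6708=0.00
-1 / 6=-0.17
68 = 68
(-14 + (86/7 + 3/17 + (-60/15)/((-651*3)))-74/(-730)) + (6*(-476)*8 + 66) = -276097973978/12118365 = -22783.43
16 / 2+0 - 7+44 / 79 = 123 / 79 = 1.56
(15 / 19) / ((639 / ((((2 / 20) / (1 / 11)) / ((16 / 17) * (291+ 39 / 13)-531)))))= -17 / 3180942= -0.00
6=6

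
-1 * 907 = -907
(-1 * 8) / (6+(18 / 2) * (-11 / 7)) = 56 / 57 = 0.98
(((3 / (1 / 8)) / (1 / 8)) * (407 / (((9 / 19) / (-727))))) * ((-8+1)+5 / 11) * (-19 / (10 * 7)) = -7457693952 / 35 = -213076970.06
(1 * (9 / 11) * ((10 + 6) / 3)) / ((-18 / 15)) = -40 / 11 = -3.64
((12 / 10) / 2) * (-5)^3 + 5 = -70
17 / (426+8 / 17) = 0.04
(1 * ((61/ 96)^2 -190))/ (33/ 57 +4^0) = -33199061/ 276480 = -120.08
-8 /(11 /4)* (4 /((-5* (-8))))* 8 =-128 /55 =-2.33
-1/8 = -0.12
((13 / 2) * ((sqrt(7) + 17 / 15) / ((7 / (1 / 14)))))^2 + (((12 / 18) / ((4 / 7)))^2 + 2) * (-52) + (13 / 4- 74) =-58942469 / 240100 + 2873 * sqrt(7) / 288120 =-245.46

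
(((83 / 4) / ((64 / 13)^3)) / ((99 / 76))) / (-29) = -3464669 / 752615424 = -0.00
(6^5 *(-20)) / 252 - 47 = -4649 / 7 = -664.14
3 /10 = 0.30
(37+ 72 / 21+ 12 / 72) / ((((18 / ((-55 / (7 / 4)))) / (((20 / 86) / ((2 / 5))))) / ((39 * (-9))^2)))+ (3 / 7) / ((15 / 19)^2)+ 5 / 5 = -802303467689 / 158025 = -5077066.72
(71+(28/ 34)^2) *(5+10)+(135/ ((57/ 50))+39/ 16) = 1196.03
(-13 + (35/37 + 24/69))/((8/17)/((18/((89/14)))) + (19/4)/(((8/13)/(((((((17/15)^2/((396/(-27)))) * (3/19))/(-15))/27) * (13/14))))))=-33800348736000/480588886747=-70.33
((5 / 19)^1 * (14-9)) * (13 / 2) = 325 / 38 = 8.55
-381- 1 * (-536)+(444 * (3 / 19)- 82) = 2719 / 19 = 143.11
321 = 321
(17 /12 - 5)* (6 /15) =-43 /30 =-1.43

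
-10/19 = -0.53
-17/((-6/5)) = 85/6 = 14.17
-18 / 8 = -9 / 4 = -2.25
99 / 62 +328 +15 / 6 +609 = 29174 / 31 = 941.10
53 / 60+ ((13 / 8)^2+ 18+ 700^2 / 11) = 470627293 / 10560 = 44566.98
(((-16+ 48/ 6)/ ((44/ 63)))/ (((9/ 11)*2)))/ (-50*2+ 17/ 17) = 7/ 99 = 0.07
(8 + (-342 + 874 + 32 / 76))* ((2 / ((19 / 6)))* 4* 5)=2464320 / 361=6826.37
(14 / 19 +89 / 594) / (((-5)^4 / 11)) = 10007 / 641250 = 0.02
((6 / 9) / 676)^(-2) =1028196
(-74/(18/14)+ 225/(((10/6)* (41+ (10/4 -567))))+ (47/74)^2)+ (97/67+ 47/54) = -55.09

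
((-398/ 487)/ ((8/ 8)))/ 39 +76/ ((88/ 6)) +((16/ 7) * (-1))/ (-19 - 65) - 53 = -489461540/ 10237227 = -47.81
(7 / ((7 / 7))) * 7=49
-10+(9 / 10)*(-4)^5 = -4658 / 5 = -931.60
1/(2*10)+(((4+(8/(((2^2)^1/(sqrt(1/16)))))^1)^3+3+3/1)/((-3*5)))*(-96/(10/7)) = 43517/100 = 435.17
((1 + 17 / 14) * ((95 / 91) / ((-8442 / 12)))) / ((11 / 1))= -2945 / 9858849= -0.00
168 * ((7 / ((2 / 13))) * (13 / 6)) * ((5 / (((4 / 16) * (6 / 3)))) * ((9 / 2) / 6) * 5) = 621075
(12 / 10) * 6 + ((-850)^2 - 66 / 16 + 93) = 722596.08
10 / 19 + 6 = 6.53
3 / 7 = 0.43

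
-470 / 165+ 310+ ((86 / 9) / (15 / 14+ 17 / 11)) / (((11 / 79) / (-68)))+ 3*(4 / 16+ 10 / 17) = -3997857005 / 2712996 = -1473.59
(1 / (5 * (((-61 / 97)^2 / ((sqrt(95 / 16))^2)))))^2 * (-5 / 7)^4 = 19974419025625 / 8510429245696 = 2.35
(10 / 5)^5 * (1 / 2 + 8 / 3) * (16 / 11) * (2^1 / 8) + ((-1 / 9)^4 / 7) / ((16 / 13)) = 297852047 / 8083152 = 36.85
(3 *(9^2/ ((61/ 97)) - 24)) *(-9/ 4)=-172611/ 244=-707.42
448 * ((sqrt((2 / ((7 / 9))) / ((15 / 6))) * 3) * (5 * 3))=3456 * sqrt(35)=20445.97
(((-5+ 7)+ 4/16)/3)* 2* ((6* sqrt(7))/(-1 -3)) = -9* sqrt(7)/4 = -5.95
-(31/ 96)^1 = -31/ 96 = -0.32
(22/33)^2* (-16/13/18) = -32/1053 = -0.03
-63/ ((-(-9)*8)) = -7/ 8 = -0.88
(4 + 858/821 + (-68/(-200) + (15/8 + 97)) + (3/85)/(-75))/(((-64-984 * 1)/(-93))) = 9.25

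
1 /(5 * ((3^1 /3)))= 1 /5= 0.20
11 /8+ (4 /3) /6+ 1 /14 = 841 /504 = 1.67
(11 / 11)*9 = 9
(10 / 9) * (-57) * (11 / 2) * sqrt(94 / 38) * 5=-275 * sqrt(893) / 3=-2739.28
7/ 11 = 0.64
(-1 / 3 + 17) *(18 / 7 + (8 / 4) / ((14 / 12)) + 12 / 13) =7900 / 91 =86.81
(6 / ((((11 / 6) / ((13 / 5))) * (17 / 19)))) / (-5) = -8892 / 4675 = -1.90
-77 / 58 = -1.33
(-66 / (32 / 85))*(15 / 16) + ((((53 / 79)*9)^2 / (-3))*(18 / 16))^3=-338490165936528153 / 124460777226752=-2719.65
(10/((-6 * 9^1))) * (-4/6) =0.12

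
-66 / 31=-2.13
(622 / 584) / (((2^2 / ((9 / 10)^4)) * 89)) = 2040471 / 1039520000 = 0.00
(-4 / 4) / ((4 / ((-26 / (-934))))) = -13 / 1868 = -0.01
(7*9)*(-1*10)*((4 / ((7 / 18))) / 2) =-3240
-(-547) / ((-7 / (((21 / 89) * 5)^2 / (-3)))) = 287175 / 7921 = 36.25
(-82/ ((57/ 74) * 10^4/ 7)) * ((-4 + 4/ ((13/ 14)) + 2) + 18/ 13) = -42476/ 154375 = -0.28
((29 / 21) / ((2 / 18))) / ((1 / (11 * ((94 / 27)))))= 29986 / 63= 475.97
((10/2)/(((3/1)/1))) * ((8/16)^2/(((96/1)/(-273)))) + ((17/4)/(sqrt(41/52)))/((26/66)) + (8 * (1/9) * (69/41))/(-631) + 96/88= -3509953/36426368 + 561 * sqrt(533)/1066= 12.05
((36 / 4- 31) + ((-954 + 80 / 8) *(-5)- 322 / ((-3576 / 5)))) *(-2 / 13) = -8400829 / 11622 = -722.84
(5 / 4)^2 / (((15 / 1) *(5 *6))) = 1 / 288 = 0.00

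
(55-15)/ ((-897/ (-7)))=280/ 897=0.31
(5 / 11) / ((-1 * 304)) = -5 / 3344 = -0.00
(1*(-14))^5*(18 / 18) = -537824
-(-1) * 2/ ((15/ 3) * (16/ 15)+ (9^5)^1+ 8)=6/ 177187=0.00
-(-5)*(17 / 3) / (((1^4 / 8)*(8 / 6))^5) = 220320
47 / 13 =3.62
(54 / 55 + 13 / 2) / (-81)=-823 / 8910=-0.09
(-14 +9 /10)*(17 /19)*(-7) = 82.05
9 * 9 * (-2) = -162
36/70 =0.51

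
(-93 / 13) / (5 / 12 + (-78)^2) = -0.00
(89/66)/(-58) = -89/3828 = -0.02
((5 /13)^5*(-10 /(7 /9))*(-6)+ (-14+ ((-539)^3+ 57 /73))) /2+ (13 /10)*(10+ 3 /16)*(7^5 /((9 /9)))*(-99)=-100331598.70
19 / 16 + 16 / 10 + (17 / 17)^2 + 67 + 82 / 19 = 114157 / 1520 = 75.10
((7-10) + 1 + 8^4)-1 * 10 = 4084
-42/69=-14/23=-0.61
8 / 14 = 4 / 7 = 0.57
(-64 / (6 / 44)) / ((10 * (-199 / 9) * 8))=264 / 995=0.27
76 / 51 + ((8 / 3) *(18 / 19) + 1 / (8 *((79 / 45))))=2503349 / 612408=4.09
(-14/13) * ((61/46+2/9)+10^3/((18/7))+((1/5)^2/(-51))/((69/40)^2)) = -1327233355/3156543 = -420.47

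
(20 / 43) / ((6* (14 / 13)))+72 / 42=1613 / 903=1.79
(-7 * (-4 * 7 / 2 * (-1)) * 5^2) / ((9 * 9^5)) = -2450 / 531441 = -0.00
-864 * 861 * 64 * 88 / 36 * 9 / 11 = -95219712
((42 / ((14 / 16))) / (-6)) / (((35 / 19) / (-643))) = 97736 / 35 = 2792.46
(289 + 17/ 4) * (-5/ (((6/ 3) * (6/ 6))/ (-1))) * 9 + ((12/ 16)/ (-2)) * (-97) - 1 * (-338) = 13945/ 2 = 6972.50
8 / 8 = 1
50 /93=0.54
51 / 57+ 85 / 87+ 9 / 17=67475 / 28101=2.40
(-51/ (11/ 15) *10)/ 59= -7650/ 649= -11.79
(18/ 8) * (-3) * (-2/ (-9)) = -3/ 2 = -1.50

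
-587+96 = -491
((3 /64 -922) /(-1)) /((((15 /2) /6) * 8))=11801 /128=92.20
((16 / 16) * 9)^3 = 729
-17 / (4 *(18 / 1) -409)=17 / 337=0.05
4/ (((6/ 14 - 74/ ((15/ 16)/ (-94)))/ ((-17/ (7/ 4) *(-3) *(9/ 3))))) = 36720/ 779117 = 0.05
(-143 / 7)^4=418161601 / 2401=174161.43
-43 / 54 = -0.80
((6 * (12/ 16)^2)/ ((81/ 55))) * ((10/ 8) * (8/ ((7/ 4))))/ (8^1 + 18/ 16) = 2200/ 1533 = 1.44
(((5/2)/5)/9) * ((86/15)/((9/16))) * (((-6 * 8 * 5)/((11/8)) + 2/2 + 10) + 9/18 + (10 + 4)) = -375992/4455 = -84.40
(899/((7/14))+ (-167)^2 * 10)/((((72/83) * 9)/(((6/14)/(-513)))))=-2912138/96957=-30.04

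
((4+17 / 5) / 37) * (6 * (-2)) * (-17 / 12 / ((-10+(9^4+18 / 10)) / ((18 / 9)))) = 17 / 16382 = 0.00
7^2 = 49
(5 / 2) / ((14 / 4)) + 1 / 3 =22 / 21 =1.05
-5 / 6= -0.83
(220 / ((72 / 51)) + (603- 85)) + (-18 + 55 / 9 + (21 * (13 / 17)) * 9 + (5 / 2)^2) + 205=622847 / 612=1017.72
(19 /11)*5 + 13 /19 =1948 /209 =9.32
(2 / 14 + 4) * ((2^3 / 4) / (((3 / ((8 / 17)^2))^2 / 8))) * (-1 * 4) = -7602176 / 5261823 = -1.44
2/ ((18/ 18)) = 2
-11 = -11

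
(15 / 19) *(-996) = -14940 / 19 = -786.32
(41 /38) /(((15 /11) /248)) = 55924 /285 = 196.22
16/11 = 1.45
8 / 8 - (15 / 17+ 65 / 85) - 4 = -79 / 17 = -4.65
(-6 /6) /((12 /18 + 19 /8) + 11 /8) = -12 /53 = -0.23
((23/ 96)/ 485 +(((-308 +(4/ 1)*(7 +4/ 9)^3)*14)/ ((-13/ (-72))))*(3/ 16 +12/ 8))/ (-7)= -35435471033/ 1412320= -25090.26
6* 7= 42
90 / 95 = 18 / 19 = 0.95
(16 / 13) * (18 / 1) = 288 / 13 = 22.15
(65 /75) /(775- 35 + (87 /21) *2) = 91 /78570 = 0.00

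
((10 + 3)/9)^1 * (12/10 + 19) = 1313/45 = 29.18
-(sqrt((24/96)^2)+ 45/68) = -31/34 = -0.91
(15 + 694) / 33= 709 / 33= 21.48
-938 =-938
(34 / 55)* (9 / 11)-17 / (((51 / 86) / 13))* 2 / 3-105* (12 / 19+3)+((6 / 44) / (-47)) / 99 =-6119355071 / 9724770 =-629.25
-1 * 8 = -8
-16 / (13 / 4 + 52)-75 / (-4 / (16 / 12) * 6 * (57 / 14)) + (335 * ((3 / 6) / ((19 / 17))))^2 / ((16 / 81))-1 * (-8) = 5225653576469 / 45953856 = 113715.24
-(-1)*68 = 68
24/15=8/5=1.60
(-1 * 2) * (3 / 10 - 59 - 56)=1147 / 5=229.40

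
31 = 31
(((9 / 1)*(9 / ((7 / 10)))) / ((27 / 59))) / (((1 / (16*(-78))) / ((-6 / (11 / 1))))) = 13253760 / 77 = 172126.75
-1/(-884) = 1/884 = 0.00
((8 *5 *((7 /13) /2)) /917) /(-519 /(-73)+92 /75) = 0.00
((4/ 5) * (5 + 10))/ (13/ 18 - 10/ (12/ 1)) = -108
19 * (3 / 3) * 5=95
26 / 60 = 13 / 30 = 0.43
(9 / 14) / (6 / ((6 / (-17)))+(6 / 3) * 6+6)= 0.64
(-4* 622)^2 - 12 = 6190132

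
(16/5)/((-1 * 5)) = -16/25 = -0.64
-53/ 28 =-1.89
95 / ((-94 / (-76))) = 3610 / 47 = 76.81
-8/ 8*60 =-60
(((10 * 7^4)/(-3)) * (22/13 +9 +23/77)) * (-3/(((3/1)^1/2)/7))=528316040/429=1231505.92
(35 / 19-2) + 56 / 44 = 233 / 209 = 1.11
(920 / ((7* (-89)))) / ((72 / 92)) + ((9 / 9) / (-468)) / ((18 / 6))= -1651103 / 874692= -1.89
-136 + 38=-98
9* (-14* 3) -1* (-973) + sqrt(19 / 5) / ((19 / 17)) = 17* sqrt(95) / 95 + 595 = 596.74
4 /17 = 0.24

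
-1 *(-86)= 86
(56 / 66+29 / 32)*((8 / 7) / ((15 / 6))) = 1853 / 2310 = 0.80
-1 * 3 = -3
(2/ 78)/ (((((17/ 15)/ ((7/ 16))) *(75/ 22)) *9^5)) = 77/ 1565979480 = 0.00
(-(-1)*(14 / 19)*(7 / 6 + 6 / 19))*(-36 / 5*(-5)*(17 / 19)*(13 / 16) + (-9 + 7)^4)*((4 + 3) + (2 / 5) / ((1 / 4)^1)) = 32607029 / 82308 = 396.16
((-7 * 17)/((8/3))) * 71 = -25347/8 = -3168.38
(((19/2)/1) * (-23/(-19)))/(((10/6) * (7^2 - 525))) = -69/4760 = -0.01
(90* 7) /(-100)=-63 /10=-6.30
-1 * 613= -613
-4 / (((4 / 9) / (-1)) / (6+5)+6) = -198 / 295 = -0.67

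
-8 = -8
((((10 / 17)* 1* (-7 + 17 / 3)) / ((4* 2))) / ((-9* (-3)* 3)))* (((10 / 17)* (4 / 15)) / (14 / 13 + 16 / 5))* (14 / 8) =-2275 / 29284659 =-0.00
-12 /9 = -1.33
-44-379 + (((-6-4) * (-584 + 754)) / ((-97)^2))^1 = -423.18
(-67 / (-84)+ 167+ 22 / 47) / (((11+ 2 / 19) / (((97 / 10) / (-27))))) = -5.44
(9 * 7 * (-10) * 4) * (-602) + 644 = 1517684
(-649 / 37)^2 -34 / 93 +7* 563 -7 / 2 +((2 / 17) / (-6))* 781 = 6102842885 / 1442926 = 4229.49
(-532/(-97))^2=30.08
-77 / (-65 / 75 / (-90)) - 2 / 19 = -1975076 / 247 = -7996.26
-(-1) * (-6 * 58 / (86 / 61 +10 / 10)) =-7076 / 49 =-144.41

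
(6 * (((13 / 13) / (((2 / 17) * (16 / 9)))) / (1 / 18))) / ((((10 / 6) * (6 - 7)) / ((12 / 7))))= -37179 / 70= -531.13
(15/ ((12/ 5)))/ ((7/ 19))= 475/ 28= 16.96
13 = 13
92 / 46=2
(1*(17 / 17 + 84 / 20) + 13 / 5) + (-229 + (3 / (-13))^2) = -186869 / 845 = -221.15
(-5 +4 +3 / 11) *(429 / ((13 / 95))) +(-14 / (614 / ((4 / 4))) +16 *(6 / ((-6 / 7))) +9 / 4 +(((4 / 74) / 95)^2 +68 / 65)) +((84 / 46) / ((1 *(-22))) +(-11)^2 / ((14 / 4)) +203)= -751448885558058119 / 349309935874900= -2151.24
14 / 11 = 1.27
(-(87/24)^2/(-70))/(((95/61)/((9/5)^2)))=4155381/10640000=0.39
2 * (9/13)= 18/13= 1.38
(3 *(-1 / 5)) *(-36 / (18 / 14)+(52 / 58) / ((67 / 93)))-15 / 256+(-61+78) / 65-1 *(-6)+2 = 156848379 / 6466304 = 24.26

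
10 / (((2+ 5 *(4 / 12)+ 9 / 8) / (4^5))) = 49152 / 23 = 2137.04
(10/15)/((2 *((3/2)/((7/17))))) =14/153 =0.09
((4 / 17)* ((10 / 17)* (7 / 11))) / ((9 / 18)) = 0.18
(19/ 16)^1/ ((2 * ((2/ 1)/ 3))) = 57/ 64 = 0.89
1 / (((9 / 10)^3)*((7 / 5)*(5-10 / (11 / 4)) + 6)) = 11000 / 63423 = 0.17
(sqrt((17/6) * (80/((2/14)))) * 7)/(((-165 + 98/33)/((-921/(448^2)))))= 10131 * sqrt(3570)/76654592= 0.01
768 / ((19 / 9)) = 6912 / 19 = 363.79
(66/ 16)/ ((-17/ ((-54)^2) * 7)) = -24057/ 238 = -101.08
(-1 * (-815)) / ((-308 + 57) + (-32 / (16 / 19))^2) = 0.68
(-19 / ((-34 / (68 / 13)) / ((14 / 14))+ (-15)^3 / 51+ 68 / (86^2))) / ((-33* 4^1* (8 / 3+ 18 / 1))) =-597227 / 6231162564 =-0.00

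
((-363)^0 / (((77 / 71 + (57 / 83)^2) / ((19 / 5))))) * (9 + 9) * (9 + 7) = 669114792 / 951415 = 703.28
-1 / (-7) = 1 / 7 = 0.14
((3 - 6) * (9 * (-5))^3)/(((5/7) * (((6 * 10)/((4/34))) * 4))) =25515/136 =187.61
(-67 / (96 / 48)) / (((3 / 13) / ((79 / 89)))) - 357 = -259447 / 534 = -485.86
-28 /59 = -0.47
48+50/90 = 437/9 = 48.56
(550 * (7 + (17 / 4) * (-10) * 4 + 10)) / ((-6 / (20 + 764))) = 10995600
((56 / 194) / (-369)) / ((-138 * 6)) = 7 / 7409151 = 0.00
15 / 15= 1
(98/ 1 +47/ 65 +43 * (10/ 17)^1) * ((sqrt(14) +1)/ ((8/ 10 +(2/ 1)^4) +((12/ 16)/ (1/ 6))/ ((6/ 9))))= 548156/ 104091 +548156 * sqrt(14)/ 104091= 24.97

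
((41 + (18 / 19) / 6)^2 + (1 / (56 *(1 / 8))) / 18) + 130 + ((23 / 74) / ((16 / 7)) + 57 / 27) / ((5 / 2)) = 8189969681 / 4487952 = 1824.88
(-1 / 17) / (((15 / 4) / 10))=-0.16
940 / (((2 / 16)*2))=3760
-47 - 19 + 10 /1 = -56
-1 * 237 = -237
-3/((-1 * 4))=3/4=0.75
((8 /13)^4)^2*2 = 33554432 /815730721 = 0.04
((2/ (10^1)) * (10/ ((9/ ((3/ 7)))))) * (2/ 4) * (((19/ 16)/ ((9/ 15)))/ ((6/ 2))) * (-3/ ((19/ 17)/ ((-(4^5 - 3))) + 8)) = -1648915/ 139947696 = -0.01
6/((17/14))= 84/17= 4.94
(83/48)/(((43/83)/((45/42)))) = 34445/9632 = 3.58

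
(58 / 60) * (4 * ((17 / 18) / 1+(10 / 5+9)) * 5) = 6235 / 27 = 230.93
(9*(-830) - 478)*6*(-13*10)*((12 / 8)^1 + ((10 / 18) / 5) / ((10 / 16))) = 31203848 / 3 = 10401282.67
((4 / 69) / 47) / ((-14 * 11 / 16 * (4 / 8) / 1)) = -64 / 249711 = -0.00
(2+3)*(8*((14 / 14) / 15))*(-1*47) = -376 / 3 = -125.33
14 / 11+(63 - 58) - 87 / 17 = 216 / 187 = 1.16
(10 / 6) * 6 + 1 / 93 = 931 / 93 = 10.01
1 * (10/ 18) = 5/ 9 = 0.56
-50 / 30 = -5 / 3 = -1.67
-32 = -32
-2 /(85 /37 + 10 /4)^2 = -10952 /126025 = -0.09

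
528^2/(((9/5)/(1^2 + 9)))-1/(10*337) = 5219455999/3370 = 1548800.00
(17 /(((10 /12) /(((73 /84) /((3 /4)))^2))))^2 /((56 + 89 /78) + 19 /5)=853537531496 /69333448905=12.31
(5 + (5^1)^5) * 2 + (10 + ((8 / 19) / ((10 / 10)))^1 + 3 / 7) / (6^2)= 6260.30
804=804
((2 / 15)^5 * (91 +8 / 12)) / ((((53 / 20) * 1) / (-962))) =-1354496 / 965925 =-1.40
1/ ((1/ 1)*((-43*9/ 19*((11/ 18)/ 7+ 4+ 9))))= -0.00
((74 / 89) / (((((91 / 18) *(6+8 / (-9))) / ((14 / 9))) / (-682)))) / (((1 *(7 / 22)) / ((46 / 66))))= -605616 / 8099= -74.78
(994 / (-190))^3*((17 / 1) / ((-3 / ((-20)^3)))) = -133566658624 / 20577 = -6491065.69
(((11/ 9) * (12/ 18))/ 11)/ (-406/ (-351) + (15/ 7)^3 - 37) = -4459/ 1565329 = -0.00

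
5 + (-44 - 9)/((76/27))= -1051/76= -13.83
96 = 96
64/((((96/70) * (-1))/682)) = -95480/3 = -31826.67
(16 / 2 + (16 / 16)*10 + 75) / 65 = 93 / 65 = 1.43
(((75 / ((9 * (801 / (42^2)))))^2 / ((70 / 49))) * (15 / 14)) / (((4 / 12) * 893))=6002500 / 7073453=0.85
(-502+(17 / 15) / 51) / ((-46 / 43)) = 971327 / 2070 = 469.24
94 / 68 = 47 / 34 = 1.38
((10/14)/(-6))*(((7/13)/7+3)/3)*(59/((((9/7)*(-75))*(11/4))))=944/34749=0.03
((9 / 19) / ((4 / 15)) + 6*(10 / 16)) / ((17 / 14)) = 1470 / 323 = 4.55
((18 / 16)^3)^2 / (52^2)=531441 / 708837376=0.00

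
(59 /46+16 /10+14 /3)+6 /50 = 7.67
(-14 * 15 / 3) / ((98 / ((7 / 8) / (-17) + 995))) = -676565 / 952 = -710.68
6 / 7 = 0.86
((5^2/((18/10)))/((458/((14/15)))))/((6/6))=175/6183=0.03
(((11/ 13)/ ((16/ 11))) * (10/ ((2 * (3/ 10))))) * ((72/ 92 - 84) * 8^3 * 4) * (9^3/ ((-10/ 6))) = 216104993280/ 299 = 722759174.85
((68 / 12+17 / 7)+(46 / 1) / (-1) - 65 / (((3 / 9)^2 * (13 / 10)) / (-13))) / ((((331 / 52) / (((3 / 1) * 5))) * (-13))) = -2441080 / 2317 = -1053.55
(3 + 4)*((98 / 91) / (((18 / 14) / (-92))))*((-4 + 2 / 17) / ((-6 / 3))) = -694232 / 663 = -1047.11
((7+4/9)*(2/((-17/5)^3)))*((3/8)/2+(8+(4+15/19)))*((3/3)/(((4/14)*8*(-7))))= 11013125/35845248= 0.31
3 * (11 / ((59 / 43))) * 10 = 14190 / 59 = 240.51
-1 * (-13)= 13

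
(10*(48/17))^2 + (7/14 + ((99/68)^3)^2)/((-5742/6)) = 75430040479594087/94616180871168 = 797.22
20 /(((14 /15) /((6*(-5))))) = -4500 /7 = -642.86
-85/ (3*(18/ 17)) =-1445/ 54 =-26.76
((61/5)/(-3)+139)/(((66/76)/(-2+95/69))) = -13072/135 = -96.83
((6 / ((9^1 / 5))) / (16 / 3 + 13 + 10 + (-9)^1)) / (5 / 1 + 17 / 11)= 55 / 2088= 0.03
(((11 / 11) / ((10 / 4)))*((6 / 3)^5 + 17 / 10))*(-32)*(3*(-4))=129408 / 25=5176.32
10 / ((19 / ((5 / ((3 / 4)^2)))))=800 / 171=4.68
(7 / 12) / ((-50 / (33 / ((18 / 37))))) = -2849 / 3600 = -0.79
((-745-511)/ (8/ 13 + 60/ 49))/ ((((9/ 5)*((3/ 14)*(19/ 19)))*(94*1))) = -7000630/ 371817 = -18.83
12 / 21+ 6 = 46 / 7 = 6.57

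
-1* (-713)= 713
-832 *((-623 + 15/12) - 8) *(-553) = -289745456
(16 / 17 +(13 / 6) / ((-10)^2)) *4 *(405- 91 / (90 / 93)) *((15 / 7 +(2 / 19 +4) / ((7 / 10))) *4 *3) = 48909983 / 425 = 115082.31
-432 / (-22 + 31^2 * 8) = -216 / 3833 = -0.06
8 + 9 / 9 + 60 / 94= 453 / 47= 9.64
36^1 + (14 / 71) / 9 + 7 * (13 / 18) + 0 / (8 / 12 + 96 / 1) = 5833 / 142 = 41.08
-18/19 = -0.95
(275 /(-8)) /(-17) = 275 /136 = 2.02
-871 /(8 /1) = -871 /8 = -108.88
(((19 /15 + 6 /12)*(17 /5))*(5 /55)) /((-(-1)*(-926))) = -901 /1527900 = -0.00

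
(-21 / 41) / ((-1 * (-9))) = -7 / 123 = -0.06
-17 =-17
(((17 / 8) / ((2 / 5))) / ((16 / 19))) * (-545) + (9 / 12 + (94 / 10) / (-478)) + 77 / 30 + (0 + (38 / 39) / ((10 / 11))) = -3433.81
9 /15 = 3 /5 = 0.60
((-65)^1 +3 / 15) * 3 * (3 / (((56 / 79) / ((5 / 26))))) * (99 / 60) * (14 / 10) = -1900503 / 5200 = -365.48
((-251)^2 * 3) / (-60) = -63001 / 20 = -3150.05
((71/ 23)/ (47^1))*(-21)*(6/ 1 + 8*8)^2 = -6758.46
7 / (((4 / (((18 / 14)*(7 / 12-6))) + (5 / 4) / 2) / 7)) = 76440 / 79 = 967.59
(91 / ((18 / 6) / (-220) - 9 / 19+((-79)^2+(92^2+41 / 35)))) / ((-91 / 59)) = -1726340 / 430288317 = -0.00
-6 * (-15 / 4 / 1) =45 / 2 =22.50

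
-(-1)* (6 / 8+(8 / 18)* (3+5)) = 155 / 36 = 4.31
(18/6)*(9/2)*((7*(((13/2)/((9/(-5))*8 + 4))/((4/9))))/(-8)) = 8505/512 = 16.61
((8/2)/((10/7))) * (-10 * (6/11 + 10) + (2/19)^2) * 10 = -11724048/3971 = -2952.42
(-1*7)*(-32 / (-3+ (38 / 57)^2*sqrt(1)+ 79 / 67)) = -67536 / 415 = -162.74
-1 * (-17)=17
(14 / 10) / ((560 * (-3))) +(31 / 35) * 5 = 37193 / 8400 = 4.43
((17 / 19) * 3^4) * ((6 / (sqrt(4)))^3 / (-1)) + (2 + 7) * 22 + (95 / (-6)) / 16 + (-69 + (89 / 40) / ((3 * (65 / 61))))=-361229207 / 197600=-1828.08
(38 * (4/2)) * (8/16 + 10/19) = 78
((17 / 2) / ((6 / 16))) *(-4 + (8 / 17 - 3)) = -148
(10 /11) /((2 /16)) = 80 /11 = 7.27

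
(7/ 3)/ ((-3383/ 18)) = -42/ 3383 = -0.01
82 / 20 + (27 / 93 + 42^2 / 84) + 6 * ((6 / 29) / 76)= 4339711 / 170810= 25.41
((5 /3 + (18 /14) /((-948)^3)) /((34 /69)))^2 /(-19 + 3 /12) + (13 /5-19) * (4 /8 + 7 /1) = -130716922653663453045649 /1057493439784821043200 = -123.61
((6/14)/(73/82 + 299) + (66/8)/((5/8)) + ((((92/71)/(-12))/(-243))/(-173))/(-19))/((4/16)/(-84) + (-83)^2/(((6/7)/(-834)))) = -10309782305068432/5234769561011539102155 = -0.00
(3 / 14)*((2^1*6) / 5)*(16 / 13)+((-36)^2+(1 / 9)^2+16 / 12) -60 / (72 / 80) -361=32075348 / 36855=870.31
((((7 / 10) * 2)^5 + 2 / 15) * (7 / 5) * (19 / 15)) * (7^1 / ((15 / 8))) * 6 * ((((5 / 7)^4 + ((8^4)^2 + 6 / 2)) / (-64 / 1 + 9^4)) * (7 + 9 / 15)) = 4296696.64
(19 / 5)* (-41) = -779 / 5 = -155.80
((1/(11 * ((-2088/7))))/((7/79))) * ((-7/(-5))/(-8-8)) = 553/1837440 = 0.00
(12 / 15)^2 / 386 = 8 / 4825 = 0.00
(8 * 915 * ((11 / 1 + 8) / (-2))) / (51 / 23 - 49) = 399855 / 269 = 1486.45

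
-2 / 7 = -0.29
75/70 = 15/14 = 1.07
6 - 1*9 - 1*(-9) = 6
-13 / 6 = -2.17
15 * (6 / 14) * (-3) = -135 / 7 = -19.29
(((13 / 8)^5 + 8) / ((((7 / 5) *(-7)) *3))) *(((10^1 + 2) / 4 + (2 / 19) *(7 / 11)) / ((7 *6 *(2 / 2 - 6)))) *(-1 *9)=-0.09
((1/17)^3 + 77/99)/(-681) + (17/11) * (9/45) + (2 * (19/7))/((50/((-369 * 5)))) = -2318680296554/11593034145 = -200.01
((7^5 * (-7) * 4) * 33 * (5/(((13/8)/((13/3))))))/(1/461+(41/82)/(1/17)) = -190911385280/7839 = -24354048.38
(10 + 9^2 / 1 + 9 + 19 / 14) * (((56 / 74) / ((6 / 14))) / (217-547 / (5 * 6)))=198660 / 220631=0.90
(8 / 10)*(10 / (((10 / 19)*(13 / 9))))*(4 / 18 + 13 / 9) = 228 / 13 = 17.54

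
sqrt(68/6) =sqrt(102)/3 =3.37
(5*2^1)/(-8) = -5/4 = -1.25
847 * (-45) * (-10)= 381150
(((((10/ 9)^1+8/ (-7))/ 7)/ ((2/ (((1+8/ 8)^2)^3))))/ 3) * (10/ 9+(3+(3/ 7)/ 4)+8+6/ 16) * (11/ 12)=-139634/ 250047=-0.56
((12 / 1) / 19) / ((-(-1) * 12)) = 1 / 19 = 0.05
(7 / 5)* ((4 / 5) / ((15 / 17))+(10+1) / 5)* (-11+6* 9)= 70133 / 375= 187.02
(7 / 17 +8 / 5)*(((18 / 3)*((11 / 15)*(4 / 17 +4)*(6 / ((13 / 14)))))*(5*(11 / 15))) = 83426112 / 93925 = 888.22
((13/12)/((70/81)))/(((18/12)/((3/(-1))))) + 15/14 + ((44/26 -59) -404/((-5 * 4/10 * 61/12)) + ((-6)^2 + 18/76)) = 36347023/2109380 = 17.23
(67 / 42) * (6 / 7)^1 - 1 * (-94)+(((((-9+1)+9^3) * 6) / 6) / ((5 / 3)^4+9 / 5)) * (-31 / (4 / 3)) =-1258627817 / 755384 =-1666.21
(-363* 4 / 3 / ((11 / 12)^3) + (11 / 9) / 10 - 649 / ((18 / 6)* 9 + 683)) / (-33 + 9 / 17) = 37589839 / 1940004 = 19.38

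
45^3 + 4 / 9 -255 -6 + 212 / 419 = 342651728 / 3771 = 90864.95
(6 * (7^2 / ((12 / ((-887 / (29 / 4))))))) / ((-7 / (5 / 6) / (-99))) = -1024485 / 29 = -35327.07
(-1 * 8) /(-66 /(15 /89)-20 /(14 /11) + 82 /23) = 3220 /162509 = 0.02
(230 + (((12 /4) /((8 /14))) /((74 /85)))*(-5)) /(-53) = -3.77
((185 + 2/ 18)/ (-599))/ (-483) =238/ 371979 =0.00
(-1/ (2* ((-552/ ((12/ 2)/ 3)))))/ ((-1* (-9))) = 1/ 4968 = 0.00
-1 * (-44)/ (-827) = -44/ 827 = -0.05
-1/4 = -0.25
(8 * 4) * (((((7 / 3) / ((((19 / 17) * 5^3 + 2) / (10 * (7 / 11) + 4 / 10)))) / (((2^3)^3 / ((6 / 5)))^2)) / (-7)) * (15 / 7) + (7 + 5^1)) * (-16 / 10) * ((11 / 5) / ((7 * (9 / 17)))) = -364.74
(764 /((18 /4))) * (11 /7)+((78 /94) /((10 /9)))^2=3720648863 /13916700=267.35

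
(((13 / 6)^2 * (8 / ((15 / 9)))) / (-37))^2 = 114244 / 308025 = 0.37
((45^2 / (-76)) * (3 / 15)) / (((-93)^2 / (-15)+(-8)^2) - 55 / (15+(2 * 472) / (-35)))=848475 / 80884672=0.01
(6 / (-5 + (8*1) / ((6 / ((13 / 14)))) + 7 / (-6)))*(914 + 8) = -25816 / 23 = -1122.43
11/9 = 1.22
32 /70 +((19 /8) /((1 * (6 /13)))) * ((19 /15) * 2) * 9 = 32979 /280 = 117.78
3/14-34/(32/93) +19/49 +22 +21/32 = -118469/1568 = -75.55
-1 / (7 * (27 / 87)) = -29 / 63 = -0.46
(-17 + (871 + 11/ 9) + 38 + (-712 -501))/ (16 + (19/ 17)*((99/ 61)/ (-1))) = -2984486/ 132399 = -22.54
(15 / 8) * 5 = 75 / 8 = 9.38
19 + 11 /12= 239 /12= 19.92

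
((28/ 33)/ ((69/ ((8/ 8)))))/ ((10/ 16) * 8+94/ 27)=0.00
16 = 16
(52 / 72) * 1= 13 / 18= 0.72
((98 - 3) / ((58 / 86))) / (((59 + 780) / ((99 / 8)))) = 404415 / 194648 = 2.08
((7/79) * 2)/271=0.00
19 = 19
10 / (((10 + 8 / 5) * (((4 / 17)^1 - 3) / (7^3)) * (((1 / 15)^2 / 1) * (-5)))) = 6559875 / 1363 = 4812.82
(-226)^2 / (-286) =-25538 / 143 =-178.59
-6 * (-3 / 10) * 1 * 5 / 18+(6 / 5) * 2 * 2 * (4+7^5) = 80693.30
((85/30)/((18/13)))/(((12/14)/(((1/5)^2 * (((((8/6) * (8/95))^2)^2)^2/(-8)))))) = -26577257627648/88142204356172666015625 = -0.00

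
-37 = -37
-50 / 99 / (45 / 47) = -470 / 891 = -0.53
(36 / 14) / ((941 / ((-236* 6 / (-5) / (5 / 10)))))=50976 / 32935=1.55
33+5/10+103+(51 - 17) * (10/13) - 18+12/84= 26353/182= 144.80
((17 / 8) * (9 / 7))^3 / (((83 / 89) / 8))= 318760353 / 1822016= 174.95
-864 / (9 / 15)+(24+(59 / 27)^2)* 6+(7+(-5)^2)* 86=360770 / 243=1484.65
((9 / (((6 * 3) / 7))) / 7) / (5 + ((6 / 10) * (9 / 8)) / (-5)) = 100 / 973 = 0.10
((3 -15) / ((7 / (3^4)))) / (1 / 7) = -972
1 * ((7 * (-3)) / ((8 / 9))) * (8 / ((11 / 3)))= -567 / 11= -51.55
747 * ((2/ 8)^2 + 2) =24651/ 16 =1540.69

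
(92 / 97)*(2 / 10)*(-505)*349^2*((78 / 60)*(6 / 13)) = -3395324676 / 485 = -7000669.44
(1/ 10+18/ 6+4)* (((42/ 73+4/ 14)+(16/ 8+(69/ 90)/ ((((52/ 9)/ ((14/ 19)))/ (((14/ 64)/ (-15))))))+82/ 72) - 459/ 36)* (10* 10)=-2258656591783/ 363504960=-6213.55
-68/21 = -3.24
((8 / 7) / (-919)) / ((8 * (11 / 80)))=-80 / 70763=-0.00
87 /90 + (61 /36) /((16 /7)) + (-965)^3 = -2588060515081 /2880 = -898632123.29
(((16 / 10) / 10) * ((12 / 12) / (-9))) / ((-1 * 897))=4 / 201825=0.00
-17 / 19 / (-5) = 17 / 95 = 0.18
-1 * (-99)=99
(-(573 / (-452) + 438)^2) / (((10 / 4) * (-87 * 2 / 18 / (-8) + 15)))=-116903833227 / 24835705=-4707.09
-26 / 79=-0.33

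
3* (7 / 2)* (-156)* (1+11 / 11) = -3276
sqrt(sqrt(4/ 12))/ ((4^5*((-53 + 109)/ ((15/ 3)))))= 5*3^(3/ 4)/ 172032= 0.00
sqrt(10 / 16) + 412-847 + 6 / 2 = -432 + sqrt(10) / 4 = -431.21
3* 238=714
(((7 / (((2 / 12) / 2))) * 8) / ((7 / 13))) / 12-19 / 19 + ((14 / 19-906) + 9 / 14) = -213231 / 266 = -801.62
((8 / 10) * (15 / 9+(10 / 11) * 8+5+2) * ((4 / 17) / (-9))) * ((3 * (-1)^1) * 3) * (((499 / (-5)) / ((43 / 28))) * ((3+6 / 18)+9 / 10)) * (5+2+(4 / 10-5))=-29867441408 / 15076875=-1981.01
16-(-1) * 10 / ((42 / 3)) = 117 / 7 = 16.71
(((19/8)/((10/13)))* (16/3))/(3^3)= 247/405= 0.61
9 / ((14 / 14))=9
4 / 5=0.80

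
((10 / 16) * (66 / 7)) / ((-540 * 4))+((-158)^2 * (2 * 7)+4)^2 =492509807999989 / 4032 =122150250000.00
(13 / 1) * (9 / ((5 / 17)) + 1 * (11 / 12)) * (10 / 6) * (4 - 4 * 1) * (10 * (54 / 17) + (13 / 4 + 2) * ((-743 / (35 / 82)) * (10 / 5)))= 0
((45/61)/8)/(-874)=-45/426512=-0.00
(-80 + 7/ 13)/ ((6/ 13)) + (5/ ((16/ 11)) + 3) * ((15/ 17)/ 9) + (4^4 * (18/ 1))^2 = 17326529851/ 816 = 21233492.46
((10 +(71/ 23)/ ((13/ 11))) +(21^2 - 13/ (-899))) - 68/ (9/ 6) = 329248835/ 806403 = 408.29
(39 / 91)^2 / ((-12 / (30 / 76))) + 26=193603 / 7448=25.99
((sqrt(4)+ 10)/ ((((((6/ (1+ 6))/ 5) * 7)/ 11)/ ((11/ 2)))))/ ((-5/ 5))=-605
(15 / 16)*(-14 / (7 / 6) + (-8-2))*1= -165 / 8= -20.62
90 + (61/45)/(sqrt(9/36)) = 4172/45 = 92.71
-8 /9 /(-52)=2 /117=0.02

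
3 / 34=0.09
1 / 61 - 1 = -60 / 61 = -0.98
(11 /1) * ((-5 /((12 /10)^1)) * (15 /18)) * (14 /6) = -9625 /108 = -89.12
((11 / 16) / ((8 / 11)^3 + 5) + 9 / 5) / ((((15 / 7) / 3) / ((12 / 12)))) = 7736771 / 2866800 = 2.70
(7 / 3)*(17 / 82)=119 / 246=0.48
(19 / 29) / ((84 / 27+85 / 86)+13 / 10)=36765 / 302992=0.12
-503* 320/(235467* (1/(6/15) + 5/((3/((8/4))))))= -64384/549423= -0.12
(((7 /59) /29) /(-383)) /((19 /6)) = -42 /12450947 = -0.00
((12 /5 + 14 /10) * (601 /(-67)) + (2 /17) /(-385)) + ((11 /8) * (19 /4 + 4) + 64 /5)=-129879341 /14032480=-9.26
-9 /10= -0.90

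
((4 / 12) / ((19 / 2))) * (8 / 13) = 16 / 741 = 0.02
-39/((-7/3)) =16.71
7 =7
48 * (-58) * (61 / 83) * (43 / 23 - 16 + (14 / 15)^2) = 3884271136 / 143175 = 27129.53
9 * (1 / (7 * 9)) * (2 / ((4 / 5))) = 0.36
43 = 43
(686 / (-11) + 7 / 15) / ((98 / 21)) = -1459 / 110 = -13.26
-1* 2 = -2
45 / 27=5 / 3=1.67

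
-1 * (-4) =4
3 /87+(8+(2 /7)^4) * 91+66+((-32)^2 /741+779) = 11609063174 /7370727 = 1575.02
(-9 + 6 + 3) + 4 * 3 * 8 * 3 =288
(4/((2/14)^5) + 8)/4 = 16809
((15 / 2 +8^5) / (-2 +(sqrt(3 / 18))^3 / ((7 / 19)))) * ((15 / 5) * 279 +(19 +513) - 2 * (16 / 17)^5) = -1347126543896742504 / 59598497575 - 50784532408805769 * sqrt(6) / 59598497575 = -24690601.19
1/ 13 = 0.08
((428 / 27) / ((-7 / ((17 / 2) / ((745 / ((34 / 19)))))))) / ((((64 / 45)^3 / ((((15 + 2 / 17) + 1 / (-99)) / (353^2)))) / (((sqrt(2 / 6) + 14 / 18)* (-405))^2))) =-3512101325625 / 11711603154944- 10536303976875* sqrt(3) / 63577274269696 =-0.59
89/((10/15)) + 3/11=2943/22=133.77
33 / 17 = 1.94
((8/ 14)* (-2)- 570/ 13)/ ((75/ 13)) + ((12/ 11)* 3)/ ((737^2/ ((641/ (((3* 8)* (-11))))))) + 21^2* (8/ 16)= 7339238459869/ 34504810725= 212.70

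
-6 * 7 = -42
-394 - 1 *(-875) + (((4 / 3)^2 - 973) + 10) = -4322 / 9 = -480.22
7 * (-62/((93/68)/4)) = -3808/3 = -1269.33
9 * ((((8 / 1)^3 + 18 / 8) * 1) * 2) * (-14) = -129591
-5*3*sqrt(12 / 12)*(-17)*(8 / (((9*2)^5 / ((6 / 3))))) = 85 / 39366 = 0.00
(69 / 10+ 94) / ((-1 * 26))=-1009 / 260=-3.88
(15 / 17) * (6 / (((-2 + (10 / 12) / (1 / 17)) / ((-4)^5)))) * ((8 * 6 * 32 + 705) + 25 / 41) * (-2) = 101640683520 / 50881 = 1997615.68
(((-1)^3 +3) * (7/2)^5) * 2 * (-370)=-3109295/4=-777323.75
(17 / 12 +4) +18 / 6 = 101 / 12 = 8.42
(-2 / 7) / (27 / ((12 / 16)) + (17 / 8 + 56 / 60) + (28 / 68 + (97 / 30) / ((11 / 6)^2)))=-98736 / 13972357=-0.01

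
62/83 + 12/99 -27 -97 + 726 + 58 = 1810118/2739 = 660.87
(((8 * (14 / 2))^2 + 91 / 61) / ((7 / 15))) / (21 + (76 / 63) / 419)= 10825805655 / 33819193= 320.11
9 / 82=0.11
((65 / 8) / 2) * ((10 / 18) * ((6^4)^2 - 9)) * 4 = 60652475 / 4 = 15163118.75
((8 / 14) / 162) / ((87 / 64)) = 128 / 49329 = 0.00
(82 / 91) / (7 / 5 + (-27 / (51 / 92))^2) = 0.00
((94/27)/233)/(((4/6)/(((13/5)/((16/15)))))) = 611/11184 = 0.05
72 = 72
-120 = -120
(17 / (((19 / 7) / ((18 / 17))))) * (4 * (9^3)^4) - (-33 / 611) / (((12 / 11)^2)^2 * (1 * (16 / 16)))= 601153789930713262337 / 80241408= 7491815072969.72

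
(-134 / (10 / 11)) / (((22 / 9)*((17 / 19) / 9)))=-103113 / 170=-606.55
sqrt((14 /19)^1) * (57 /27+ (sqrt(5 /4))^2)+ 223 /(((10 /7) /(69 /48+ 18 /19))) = 121 * sqrt(266) /684+ 226345 /608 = 375.16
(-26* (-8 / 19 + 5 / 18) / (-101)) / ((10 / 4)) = -1274 / 86355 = -0.01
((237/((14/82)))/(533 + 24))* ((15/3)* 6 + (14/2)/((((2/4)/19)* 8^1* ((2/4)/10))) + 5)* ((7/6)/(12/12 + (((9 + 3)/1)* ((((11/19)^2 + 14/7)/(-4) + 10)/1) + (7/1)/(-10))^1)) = 4092476500/227809101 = 17.96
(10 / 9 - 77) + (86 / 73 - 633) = -464966 / 657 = -707.71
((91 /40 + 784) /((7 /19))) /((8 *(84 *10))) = 85367 /268800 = 0.32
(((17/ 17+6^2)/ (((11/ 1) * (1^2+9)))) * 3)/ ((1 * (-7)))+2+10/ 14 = 1979/ 770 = 2.57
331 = 331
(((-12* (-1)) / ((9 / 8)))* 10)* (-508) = -162560 / 3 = -54186.67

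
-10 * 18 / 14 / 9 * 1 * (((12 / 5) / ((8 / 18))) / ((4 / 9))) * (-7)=243 / 2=121.50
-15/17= -0.88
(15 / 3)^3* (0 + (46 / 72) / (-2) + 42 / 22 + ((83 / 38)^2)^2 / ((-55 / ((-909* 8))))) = 38846161677475 / 103214232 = 376364.39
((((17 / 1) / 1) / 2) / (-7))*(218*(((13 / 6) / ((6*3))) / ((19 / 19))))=-24089 / 756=-31.86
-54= -54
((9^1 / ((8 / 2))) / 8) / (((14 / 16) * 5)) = 9 / 140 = 0.06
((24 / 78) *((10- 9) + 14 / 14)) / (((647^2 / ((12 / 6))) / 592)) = 9472 / 5441917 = 0.00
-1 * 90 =-90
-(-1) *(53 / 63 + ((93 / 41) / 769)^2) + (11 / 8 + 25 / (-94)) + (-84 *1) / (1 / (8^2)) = -126546595058486737 / 23547715897608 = -5374.05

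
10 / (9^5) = 0.00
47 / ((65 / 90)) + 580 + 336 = 12754 / 13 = 981.08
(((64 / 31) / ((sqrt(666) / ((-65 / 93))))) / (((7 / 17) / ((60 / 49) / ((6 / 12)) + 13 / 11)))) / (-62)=34599760* sqrt(74) / 37429680519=0.01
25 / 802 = 0.03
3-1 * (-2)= 5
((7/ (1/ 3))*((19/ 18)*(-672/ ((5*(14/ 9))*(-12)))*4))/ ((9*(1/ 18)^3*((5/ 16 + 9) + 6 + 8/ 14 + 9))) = 77220864/ 4645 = 16624.51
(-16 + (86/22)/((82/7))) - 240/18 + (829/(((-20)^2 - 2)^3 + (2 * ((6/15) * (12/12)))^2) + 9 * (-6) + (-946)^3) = -601782041040896319293/710830037016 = -846590619.00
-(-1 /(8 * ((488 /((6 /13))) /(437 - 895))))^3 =-324242703 /2042582044672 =-0.00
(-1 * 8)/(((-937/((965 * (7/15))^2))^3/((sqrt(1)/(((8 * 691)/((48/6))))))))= 48643193704628764808/414404390847267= 117380.98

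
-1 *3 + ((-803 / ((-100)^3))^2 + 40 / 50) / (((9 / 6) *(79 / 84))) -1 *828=-8200524995486337 / 9875000000000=-830.43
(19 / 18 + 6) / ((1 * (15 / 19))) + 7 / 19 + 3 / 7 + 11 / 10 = 38905 / 3591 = 10.83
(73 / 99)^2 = 5329 / 9801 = 0.54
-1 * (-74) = 74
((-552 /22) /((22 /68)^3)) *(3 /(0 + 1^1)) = -32543712 /14641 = -2222.78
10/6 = 5/3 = 1.67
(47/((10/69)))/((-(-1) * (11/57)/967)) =178750917/110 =1625008.34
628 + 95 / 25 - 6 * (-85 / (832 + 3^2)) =2659269 / 4205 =632.41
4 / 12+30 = 91 / 3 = 30.33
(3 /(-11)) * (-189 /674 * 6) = 1701 /3707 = 0.46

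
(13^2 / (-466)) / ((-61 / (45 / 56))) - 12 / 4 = -4767963 / 1591856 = -3.00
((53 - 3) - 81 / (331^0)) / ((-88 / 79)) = 2449 / 88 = 27.83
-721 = -721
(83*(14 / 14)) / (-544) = -83 / 544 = -0.15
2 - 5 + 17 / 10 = -13 / 10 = -1.30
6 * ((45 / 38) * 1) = 135 / 19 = 7.11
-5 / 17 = -0.29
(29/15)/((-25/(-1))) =29/375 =0.08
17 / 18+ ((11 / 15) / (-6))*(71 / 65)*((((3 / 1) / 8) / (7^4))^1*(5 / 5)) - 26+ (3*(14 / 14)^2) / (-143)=-30995495173 / 1236034800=-25.08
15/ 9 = 5/ 3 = 1.67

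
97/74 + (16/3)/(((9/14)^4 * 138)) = 154480591/100501398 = 1.54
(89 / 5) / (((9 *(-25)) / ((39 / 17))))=-1157 / 6375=-0.18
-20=-20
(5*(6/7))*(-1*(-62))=1860/7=265.71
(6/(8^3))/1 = 3/256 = 0.01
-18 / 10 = -9 / 5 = -1.80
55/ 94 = 0.59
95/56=1.70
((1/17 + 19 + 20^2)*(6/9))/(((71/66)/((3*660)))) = 620642880/1207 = 514202.88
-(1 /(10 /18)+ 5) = -6.80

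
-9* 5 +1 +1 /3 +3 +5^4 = 1753 /3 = 584.33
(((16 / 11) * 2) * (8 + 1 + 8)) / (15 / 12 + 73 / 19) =41344 / 4257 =9.71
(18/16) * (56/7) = 9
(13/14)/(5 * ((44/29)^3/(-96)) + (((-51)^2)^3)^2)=951171/317165103359035289613710798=0.00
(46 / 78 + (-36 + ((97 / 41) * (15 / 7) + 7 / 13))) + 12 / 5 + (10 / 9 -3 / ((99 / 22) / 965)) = -112426577 / 167895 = -669.62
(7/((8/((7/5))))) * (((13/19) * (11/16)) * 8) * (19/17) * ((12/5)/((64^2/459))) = 567567/409600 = 1.39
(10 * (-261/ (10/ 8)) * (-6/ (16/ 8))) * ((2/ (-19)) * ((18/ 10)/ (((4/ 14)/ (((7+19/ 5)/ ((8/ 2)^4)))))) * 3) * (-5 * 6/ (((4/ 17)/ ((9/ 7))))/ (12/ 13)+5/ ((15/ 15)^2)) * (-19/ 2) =-1103369931/ 1280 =-862007.76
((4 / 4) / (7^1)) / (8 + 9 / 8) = 8 / 511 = 0.02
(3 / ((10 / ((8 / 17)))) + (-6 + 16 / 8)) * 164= -632.85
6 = 6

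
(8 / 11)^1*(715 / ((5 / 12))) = 1248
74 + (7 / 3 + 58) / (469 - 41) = 95197 / 1284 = 74.14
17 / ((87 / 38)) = 646 / 87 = 7.43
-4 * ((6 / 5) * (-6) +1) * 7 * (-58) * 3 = -30206.40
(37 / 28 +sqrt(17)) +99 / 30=sqrt(17) +647 / 140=8.74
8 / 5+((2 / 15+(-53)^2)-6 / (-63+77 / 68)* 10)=177432527 / 63105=2811.70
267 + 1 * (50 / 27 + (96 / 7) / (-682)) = 17325937 / 64449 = 268.83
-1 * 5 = -5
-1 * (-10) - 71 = -61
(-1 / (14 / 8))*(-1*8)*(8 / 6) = 128 / 21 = 6.10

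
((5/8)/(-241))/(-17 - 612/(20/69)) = 25/20517776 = 0.00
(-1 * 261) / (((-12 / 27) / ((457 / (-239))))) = -1073493 / 956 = -1122.90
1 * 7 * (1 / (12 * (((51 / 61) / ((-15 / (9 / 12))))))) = -13.95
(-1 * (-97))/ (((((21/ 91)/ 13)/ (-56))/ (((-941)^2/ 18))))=-406439320924/ 27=-15053308182.37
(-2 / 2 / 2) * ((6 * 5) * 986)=-14790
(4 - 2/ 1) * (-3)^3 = -54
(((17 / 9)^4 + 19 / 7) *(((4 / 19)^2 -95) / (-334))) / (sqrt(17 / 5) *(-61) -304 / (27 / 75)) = -3473471482000 / 656176201392411 + 105940880201 *sqrt(85) / 1385260869606201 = -0.00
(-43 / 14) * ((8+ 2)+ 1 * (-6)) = -86 / 7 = -12.29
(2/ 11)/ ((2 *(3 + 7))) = 0.01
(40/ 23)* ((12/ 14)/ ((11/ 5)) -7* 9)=-192840/ 1771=-108.89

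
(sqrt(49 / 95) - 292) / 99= -292 / 99 + 7 * sqrt(95) / 9405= -2.94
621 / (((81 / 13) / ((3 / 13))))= 23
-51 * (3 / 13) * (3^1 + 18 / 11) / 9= -6.06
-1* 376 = -376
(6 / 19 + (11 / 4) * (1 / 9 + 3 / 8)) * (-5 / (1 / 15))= -123.94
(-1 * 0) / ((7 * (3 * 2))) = 0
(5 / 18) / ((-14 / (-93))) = 155 / 84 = 1.85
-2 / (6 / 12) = -4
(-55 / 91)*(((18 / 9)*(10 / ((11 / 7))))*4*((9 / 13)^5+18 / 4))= -691947000 / 4826809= -143.35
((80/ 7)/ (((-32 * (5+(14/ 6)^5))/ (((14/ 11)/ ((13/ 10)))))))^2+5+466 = 782058034156584/ 1660420376329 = 471.00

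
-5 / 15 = -1 / 3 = -0.33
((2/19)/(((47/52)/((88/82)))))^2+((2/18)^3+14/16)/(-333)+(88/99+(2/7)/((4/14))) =4951251718520329/2603348924057064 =1.90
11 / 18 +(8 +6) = 263 / 18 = 14.61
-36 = -36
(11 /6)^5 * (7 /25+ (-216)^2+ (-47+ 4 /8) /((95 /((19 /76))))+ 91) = 28608970638149 /29548800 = 968193.99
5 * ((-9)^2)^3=2657205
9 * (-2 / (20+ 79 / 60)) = -1080 / 1279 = -0.84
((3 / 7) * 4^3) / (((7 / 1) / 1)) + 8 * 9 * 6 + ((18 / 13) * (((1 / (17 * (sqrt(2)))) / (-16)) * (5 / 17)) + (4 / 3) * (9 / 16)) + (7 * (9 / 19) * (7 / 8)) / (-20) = 436.52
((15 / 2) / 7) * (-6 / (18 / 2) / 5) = -1 / 7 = -0.14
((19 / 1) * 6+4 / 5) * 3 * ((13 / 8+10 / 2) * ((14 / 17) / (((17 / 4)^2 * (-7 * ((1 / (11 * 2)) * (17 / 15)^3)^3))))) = -29887416630225000000 / 582622237229761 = -51298.10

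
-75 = -75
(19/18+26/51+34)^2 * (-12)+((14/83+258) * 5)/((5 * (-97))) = -953725138823/62821953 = -15181.40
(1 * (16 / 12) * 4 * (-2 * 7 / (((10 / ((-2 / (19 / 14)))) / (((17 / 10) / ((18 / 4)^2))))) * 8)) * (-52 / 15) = -44355584 / 1731375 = -25.62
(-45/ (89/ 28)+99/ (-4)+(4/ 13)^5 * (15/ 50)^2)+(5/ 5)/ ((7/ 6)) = -880153597257/ 23131553900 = -38.05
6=6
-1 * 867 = -867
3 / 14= 0.21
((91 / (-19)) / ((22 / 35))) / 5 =-637 / 418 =-1.52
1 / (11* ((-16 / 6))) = -3 / 88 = -0.03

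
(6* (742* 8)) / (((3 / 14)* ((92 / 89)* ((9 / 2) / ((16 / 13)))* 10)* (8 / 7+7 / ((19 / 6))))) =3934808192 / 3000465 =1311.40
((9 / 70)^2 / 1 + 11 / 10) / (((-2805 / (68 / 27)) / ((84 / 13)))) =-21884 / 3378375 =-0.01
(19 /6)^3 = 6859 /216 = 31.75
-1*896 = -896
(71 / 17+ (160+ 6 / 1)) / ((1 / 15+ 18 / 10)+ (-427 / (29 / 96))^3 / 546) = -13758688515 / 418203879729188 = -0.00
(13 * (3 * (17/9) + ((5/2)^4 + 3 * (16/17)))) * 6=504439/136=3709.11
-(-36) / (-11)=-36 / 11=-3.27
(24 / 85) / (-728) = -3 / 7735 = -0.00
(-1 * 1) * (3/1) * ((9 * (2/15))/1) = -18/5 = -3.60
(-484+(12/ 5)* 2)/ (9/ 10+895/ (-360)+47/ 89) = 15353568/ 33899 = 452.92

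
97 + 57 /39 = 1280 /13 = 98.46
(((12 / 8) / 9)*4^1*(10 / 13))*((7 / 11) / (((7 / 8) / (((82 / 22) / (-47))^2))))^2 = 3616974080 / 337141449529599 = 0.00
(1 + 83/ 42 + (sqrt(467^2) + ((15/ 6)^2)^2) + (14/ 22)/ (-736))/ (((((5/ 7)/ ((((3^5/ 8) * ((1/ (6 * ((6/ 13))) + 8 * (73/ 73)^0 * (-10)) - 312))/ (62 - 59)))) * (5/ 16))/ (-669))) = 6049716575.08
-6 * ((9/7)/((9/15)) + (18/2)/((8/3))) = -927/28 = -33.11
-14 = -14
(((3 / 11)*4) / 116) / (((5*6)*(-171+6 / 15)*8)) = -1 / 4353712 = -0.00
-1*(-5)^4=-625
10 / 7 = 1.43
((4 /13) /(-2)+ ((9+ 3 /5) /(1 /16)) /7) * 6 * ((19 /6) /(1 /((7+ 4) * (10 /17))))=4144052 /1547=2678.77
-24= -24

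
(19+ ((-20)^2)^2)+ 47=160066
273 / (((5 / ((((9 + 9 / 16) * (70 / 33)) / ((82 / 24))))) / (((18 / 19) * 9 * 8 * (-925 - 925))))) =-40904275.92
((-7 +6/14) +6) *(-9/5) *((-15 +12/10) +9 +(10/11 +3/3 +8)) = 10116/1925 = 5.26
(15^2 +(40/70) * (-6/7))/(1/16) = 176016/49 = 3592.16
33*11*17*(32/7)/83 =197472/581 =339.88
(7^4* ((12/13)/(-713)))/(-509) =28812/4717921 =0.01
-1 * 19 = -19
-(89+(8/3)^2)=-865/9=-96.11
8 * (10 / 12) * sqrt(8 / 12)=20 * sqrt(6) / 9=5.44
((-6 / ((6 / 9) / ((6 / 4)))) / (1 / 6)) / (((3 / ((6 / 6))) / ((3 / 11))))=-81 / 11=-7.36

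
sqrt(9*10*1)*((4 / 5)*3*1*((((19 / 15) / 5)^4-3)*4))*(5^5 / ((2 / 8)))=-6066659456*sqrt(10) / 5625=-3410570.96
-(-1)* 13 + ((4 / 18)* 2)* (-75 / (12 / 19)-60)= -598 / 9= -66.44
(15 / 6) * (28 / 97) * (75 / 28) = 375 / 194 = 1.93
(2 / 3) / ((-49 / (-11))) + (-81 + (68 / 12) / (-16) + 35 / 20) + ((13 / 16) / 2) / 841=-314325203 / 3956064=-79.45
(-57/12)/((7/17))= -323/28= -11.54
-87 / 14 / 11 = -87 / 154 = -0.56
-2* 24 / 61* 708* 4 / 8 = -16992 / 61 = -278.56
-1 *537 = -537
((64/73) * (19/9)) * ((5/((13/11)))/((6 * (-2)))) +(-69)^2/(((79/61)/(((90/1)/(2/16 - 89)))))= -595420932160/159913143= -3723.40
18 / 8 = 9 / 4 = 2.25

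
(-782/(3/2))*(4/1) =-6256/3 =-2085.33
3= 3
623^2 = 388129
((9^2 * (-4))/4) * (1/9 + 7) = -576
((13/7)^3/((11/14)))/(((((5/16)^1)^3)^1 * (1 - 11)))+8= -6303912/336875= -18.71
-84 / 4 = -21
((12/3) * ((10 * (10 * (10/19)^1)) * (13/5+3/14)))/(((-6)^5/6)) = -4925/10773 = -0.46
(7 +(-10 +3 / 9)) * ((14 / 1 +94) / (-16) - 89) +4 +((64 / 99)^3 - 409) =-144959273 / 970299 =-149.40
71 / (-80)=-71 / 80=-0.89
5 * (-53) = -265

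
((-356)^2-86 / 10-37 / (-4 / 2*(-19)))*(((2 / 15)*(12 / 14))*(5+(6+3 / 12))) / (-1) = -216702189 / 1330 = -162933.98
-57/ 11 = -5.18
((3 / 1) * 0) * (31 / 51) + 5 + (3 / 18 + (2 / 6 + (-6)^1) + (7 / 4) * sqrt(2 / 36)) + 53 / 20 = 7 * sqrt(2) / 24 + 43 / 20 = 2.56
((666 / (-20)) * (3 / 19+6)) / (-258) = 12987 / 16340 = 0.79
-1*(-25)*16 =400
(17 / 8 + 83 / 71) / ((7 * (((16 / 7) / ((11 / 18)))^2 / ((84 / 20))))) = 11093159 / 78520320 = 0.14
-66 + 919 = 853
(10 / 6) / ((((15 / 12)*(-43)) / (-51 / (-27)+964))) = -34772 / 1161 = -29.95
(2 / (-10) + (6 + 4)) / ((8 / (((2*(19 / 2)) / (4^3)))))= 931 / 2560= 0.36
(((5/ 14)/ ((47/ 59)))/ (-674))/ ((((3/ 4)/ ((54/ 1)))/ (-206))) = 1093860/ 110873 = 9.87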